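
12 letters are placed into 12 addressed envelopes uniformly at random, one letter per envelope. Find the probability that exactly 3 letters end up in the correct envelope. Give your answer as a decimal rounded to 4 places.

0.0613

Choose which 3 of the 12 are fixed: C(12,3) = 220 ways.
The remaining 9 must have no fixed point: D(9) = 133496.
P = 220·133496/479001600 = 16687/272160 ≈ 0.0613.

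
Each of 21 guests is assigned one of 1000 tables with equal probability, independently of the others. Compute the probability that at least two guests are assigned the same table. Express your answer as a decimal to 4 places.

0.1906

It's easier to compute the probability that all 21 are distinct.
P(all distinct) = 1000/1000 · 999/1000 · ··· · 980/1000 ≈ 0.8094.
So the probability of at least one match is 1 − 0.8094 = 0.1906.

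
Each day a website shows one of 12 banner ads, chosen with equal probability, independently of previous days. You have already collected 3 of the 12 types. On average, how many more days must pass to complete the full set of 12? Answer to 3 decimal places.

33.948

Starting from 3 distinct types, each trial gives a new one with probability (12−i)/12 when i types are held, so the wait for the next new type is 12/(12−i).
E = 12/9 + 12/8 + 12/7 + 12/6 + 12/5 + 12/4 + 12/3 + 12/2 + 12/1 = 7129/210 ≈ 33.948.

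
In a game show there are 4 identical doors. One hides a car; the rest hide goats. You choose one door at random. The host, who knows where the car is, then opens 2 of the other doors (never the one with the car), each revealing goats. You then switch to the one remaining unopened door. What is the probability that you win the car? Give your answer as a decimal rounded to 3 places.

0.750

Your original door holds the car with probability 1/4, so the other 3 collectively hold it with probability 3/4.
The host can always find 2 empty doors to open, so the reveals don't change that 3/4; it is now spread over the 1 remaining unopened door.
P(win by switching) = (3/4) · (1/1) = 3/4 ≈ 0.750.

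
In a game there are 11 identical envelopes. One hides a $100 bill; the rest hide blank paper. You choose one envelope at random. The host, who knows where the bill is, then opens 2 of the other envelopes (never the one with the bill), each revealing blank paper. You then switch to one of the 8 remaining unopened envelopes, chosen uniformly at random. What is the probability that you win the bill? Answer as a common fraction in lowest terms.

5/44

Your original envelope holds the bill with probability 1/11, so the other 10 collectively hold it with probability 10/11.
The host can always find 2 empty envelopes to open, so the reveals don't change that 10/11; it is now spread over the 8 remaining unopened envelopes.
P(win by switching) = (10/11) · (1/8) = 5/44.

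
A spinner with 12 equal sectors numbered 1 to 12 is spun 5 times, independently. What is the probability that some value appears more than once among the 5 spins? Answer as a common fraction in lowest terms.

P(all 5 different) = 12/12 · 11/12 · ··· · 8/12 = 55/144.
P(at least two equal) = 1 − 55/144 = 89/144.

89/144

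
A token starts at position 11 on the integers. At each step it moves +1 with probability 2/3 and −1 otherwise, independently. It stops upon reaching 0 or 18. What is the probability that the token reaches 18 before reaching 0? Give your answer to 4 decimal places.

Let r = q/p = (1/3)/(2/3) = 1/2. The recurrence P(i) = p·P(i+1) + q·P(i−1) with P(0)=0, P(18)=1 gives P(i) = (1 − r^i)/(1 − r^18).
P(11) = (1 − (1/2)^11) / (1 − (1/2)^18) = 262016/262143 ≈ 0.9995.

0.9995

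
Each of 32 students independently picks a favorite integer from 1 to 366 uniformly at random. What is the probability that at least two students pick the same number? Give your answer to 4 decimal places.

It's easier to compute the probability that all 32 are distinct.
P(all distinct) = 366/366 · 365/366 · ··· · 335/366 ≈ 0.2476.
So the probability of at least one match is 1 − 0.2476 = 0.7524.

0.7524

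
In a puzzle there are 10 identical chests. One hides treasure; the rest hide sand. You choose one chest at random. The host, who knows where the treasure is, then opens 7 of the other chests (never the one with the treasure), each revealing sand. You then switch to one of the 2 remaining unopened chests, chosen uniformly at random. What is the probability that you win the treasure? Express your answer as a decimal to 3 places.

0.450

Your original chest holds the treasure with probability 1/10, so the other 9 collectively hold it with probability 9/10.
The host can always find 7 empty chests to open, so the reveals don't change that 9/10; it is now spread over the 2 remaining unopened chests.
P(win by switching) = (9/10) · (1/2) = 9/20 ≈ 0.450.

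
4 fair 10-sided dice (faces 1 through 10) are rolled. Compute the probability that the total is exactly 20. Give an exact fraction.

633/10000

There are 10^4 = 10000 equally likely outcomes.
The number of ordered 4-tuples from {1,…,10} summing to 20 is 633.
P(sum = 20) = 633/10000.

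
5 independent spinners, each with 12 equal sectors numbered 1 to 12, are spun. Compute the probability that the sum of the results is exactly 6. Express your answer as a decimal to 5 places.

0.00002

There are 12^5 = 248832 equally likely outcomes.
The number of ordered 5-tuples from {1,…,12} summing to 6 is 5.
P(sum = 6) = 5/248832 ≈ 0.00002.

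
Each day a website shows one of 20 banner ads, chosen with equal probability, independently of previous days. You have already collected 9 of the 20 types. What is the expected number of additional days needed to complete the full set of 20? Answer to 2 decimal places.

60.40

Starting from 9 distinct types, each trial gives a new one with probability (20−i)/20 when i types are held, so the wait for the next new type is 20/(20−i).
E = 20/11 + 20/10 + 20/9 + 20/8 + 20/7 + 20/6 + 20/5 + 20/4 + 20/3 + 20/2 + 20/1 = 83711/1386 ≈ 60.40.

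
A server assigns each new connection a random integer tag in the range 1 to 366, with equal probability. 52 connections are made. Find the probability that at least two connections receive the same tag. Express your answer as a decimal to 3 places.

0.978

It's easier to compute the probability that all 52 are distinct.
P(all distinct) = 366/366 · 365/366 · ··· · 315/366 ≈ 0.022.
So the probability of at least one match is 1 − 0.022 = 0.978.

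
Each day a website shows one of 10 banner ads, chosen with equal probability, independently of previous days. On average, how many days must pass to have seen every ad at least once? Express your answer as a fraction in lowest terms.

7381/252

After i distinct types are collected, each trial gives a new one with probability (10−i)/10, so the expected wait for the next new type is 10/(10−i).
E = 10/10 + 10/9 + 10/8 + 10/7 + 10/6 + 10/5 + 10/4 + 10/3 + 10/2 + 10/1 = 7381/252.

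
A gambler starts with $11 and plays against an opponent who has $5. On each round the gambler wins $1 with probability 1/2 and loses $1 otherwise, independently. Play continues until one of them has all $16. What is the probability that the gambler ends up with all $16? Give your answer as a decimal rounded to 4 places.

0.6875

With a fair step, P(i) = ½P(i−1) + ½P(i+1) with P(0)=0, P(16)=1 has the linear solution P(i) = i/16.
P(11) = 11/16 ≈ 0.6875.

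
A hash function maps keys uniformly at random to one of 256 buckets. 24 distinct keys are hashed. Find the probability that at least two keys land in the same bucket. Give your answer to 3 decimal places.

It's easier to compute the probability that all 24 are distinct.
P(all distinct) = 256/256 · 255/256 · ··· · 233/256 ≈ 0.329.
So the probability of at least one match is 1 − 0.329 = 0.671.

0.671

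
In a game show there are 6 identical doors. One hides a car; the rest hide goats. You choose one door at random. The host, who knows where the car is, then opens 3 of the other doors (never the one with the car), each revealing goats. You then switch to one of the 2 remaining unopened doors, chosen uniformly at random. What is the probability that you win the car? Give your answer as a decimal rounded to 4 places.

0.4167

Your original door holds the car with probability 1/6, so the other 5 collectively hold it with probability 5/6.
The host can always find 3 empty doors to open, so the reveals don't change that 5/6; it is now spread over the 2 remaining unopened doors.
P(win by switching) = (5/6) · (1/2) = 5/12 ≈ 0.4167.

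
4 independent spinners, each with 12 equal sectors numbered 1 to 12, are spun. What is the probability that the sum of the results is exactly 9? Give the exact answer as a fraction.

7/2592

There are 12^4 = 20736 equally likely outcomes.
The number of ordered 4-tuples from {1,…,12} summing to 9 is 56.
P(sum = 9) = 56/20736 = 7/2592.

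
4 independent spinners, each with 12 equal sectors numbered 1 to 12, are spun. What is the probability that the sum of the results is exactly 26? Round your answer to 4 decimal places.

0.0557

There are 12^4 = 20736 equally likely outcomes.
The number of ordered 4-tuples from {1,…,12} summing to 26 is 1156.
P(sum = 26) = 1156/20736 = 289/5184 ≈ 0.0557.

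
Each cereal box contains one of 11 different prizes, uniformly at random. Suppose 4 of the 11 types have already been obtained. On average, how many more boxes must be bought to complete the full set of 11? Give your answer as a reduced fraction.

Starting from 4 distinct types, each trial gives a new one with probability (11−i)/11 when i types are held, so the wait for the next new type is 11/(11−i).
E = 11/7 + 11/6 + 11/5 + 11/4 + 11/3 + 11/2 + 11/1 = 3993/140.

3993/140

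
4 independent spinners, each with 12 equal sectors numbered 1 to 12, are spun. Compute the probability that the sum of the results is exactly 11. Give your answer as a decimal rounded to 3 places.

0.006

There are 12^4 = 20736 equally likely outcomes.
The number of ordered 4-tuples from {1,…,12} summing to 11 is 120.
P(sum = 11) = 120/20736 = 5/864 ≈ 0.006.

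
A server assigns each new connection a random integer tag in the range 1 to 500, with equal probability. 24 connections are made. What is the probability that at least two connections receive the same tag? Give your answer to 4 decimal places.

It's easier to compute the probability that all 24 are distinct.
P(all distinct) = 500/500 · 499/500 · ··· · 477/500 ≈ 0.5707.
So the probability of at least one match is 1 − 0.5707 = 0.4293.

0.4293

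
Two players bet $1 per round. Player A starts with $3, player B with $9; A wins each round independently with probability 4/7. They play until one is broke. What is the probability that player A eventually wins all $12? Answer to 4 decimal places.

0.5970

Let r = q/p = (3/7)/(4/7) = 3/4. The recurrence P(i) = p·P(i+1) + q·P(i−1) with P(0)=0, P(12)=1 gives P(i) = (1 − r^i)/(1 − r^12).
P(3) = (1 − (3/4)^3) / (1 − (3/4)^12) = 262144/439075 ≈ 0.5970.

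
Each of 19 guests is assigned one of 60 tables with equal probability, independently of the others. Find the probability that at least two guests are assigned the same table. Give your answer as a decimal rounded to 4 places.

It's easier to compute the probability that all 19 are distinct.
P(all distinct) = 60/60 · 59/60 · ··· · 42/60 ≈ 0.0408.
So the probability of at least one match is 1 − 0.0408 = 0.9592.

0.9592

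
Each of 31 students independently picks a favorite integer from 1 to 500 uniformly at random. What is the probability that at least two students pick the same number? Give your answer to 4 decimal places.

0.6131

It's easier to compute the probability that all 31 are distinct.
P(all distinct) = 500/500 · 499/500 · ··· · 470/500 ≈ 0.3869.
So the probability of at least one match is 1 − 0.3869 = 0.6131.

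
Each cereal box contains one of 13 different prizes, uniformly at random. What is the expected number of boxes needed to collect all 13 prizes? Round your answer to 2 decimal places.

41.34

After i distinct types are collected, each trial gives a new one with probability (13−i)/13, so the expected wait for the next new type is 13/(13−i).
E = 13/13 + 13/12 + 13/11 + 13/10 + 13/9 + 13/8 + 13/7 + 13/6 + 13/5 + 13/4 + 13/3 + 13/2 + 13/1 = 1145993/27720 ≈ 41.34.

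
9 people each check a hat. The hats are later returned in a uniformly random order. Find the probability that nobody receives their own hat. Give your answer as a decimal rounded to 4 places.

0.3679

This is the derangement probability: permutations of 9 with no fixed point.
D(9) = 9! · (1 − 1/1! + 1/2! − ··· + (−1)^9/9!) = 133496.
P = 133496/362880 = 16687/45360 ≈ 0.3679.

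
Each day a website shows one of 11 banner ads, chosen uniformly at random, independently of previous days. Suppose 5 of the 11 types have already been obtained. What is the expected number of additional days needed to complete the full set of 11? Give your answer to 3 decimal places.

Starting from 5 distinct types, each trial gives a new one with probability (11−i)/11 when i types are held, so the wait for the next new type is 11/(11−i).
E = 11/6 + 11/5 + 11/4 + 11/3 + 11/2 + 11/1 = 539/20 ≈ 26.950.

26.950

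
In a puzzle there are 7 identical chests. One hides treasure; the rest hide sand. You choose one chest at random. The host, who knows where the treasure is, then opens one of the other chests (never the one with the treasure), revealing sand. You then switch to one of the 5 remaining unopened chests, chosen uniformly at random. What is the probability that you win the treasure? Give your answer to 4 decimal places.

Your original chest holds the treasure with probability 1/7, so the other 6 collectively hold it with probability 6/7.
The host can always find an empty chest to open, so this doesn't change that 6/7; it is now spread over the 5 remaining unopened chests.
P(win by switching) = (6/7) · (1/5) = 6/35 ≈ 0.1714.

0.1714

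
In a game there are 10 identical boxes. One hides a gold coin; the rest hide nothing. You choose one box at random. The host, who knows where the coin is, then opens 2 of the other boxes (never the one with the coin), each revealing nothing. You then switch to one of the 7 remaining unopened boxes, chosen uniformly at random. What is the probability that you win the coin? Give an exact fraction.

Your original box holds the coin with probability 1/10, so the other 9 collectively hold it with probability 9/10.
The host can always find 2 empty boxes to open, so the reveals don't change that 9/10; it is now spread over the 7 remaining unopened boxes.
P(win by switching) = (9/10) · (1/7) = 9/70.

9/70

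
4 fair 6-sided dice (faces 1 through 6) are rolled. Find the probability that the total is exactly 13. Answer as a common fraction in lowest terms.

There are 6^4 = 1296 equally likely outcomes.
The number of ordered 4-tuples from {1,…,6} summing to 13 is 140.
P(sum = 13) = 140/1296 = 35/324.

35/324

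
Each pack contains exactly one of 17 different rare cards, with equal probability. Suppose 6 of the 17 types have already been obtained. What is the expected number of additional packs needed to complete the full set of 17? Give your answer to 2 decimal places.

Starting from 6 distinct types, each trial gives a new one with probability (17−i)/17 when i types are held, so the wait for the next new type is 17/(17−i).
E = 17/11 + 17/10 + 17/9 + 17/8 + 17/7 + 17/6 + 17/5 + 17/4 + 17/3 + 17/2 + 17/1 = 1423087/27720 ≈ 51.34.

51.34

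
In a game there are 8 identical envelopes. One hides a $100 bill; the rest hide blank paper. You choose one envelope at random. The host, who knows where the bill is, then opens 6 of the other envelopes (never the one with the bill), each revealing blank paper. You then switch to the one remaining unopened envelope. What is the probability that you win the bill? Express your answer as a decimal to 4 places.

0.8750

Your original envelope holds the bill with probability 1/8, so the other 7 collectively hold it with probability 7/8.
The host can always find 6 empty envelopes to open, so the reveals don't change that 7/8; it is now spread over the 1 remaining unopened envelope.
P(win by switching) = (7/8) · (1/1) = 7/8 ≈ 0.8750.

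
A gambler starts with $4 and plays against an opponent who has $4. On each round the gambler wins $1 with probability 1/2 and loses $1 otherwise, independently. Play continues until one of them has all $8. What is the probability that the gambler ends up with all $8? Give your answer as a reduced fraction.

With a fair step, P(i) = ½P(i−1) + ½P(i+1) with P(0)=0, P(8)=1 has the linear solution P(i) = i/8.
P(4) = 4/8 = 1/2.

1/2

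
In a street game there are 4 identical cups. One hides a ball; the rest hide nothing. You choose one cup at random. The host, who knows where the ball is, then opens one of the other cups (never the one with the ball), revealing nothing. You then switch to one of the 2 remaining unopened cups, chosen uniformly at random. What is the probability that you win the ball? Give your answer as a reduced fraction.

3/8

Your original cup holds the ball with probability 1/4, so the other 3 collectively hold it with probability 3/4.
The host can always find an empty cup to open, so this doesn't change that 3/4; it is now spread over the 2 remaining unopened cups.
P(win by switching) = (3/4) · (1/2) = 3/8.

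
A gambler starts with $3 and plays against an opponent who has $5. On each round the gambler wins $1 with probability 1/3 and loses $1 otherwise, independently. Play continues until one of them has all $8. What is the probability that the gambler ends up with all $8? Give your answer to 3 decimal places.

Let r = q/p = (2/3)/(1/3) = 2. The recurrence P(i) = p·P(i+1) + q·P(i−1) with P(0)=0, P(8)=1 gives P(i) = (1 − r^i)/(1 − r^8).
P(3) = (1 − (2)^3) / (1 − (2)^8) = 7/255 ≈ 0.027.

0.027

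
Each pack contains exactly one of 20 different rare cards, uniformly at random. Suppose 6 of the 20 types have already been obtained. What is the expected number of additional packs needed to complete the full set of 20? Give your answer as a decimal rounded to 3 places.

Starting from 6 distinct types, each trial gives a new one with probability (20−i)/20 when i types are held, so the wait for the next new type is 20/(20−i).
E = 20/14 + 20/13 + 20/12 + 20/11 + 20/10 + 20/9 + 20/8 + 20/7 + 20/6 + 20/5 + 20/4 + 20/3 + 20/2 + 20/1 = 1171733/18018 ≈ 65.031.

65.031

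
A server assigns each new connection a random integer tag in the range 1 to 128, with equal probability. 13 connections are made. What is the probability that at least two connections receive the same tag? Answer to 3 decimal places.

It's easier to compute the probability that all 13 are distinct.
P(all distinct) = 128/128 · 127/128 · ··· · 116/128 ≈ 0.532.
So the probability of at least one match is 1 − 0.532 = 0.468.

0.468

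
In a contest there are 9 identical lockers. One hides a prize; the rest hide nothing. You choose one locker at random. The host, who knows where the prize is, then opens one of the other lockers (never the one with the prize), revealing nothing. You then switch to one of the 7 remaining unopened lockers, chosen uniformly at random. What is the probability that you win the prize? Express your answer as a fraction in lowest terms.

8/63

Your original locker holds the prize with probability 1/9, so the other 8 collectively hold it with probability 8/9.
The host can always find an empty locker to open, so this doesn't change that 8/9; it is now spread over the 7 remaining unopened lockers.
P(win by switching) = (8/9) · (1/7) = 8/63.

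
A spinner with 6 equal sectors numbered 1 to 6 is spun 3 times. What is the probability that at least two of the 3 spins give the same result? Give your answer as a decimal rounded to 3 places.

P(all 3 different) = 6/6 · 5/6 · ··· · 4/6 ≈ 0.556.
P(at least two equal) = 1 − 0.556 = 0.444.

0.444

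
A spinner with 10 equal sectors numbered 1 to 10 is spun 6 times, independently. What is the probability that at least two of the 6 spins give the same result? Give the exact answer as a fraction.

P(all 6 different) = 10/10 · 9/10 · ··· · 5/10 = 189/1250.
P(at least two equal) = 1 − 189/1250 = 1061/1250.

1061/1250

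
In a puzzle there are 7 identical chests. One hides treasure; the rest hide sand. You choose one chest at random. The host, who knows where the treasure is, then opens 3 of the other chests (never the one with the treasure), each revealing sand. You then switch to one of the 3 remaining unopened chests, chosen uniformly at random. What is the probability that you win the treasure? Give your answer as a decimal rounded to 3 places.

0.286

Your original chest holds the treasure with probability 1/7, so the other 6 collectively hold it with probability 6/7.
The host can always find 3 empty chests to open, so the reveals don't change that 6/7; it is now spread over the 3 remaining unopened chests.
P(win by switching) = (6/7) · (1/3) = 2/7 ≈ 0.286.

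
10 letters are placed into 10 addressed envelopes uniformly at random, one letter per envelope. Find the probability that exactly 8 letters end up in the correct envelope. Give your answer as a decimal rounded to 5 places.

Choose which 8 of the 10 are fixed: C(10,8) = 45 ways.
The remaining 2 must have no fixed point: D(2) = 1.
P = 45·1/3628800 = 1/80640 ≈ 0.00001.

0.00001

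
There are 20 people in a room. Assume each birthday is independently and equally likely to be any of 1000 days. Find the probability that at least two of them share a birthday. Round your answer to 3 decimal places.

0.174

It's easier to compute the probability that all 20 are distinct.
P(all distinct) = 1000/1000 · 999/1000 · ··· · 981/1000 ≈ 0.826.
So the probability of at least one match is 1 − 0.826 = 0.174.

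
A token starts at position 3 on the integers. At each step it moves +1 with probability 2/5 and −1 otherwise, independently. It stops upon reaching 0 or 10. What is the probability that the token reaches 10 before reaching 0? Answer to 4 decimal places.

Let r = q/p = (3/5)/(2/5) = 3/2. The recurrence P(i) = p·P(i+1) + q·P(i−1) with P(0)=0, P(10)=1 gives P(i) = (1 − r^i)/(1 − r^10).
P(3) = (1 − (3/2)^3) / (1 − (3/2)^10) = 2432/58025 ≈ 0.0419.

0.0419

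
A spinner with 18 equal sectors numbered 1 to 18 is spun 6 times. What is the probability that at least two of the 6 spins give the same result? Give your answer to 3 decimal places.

0.607

P(all 6 different) = 18/18 · 17/18 · ··· · 13/18 ≈ 0.393.
P(at least two equal) = 1 − 0.393 = 0.607.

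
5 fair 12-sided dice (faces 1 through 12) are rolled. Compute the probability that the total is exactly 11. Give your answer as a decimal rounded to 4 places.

0.0008

There are 12^5 = 248832 equally likely outcomes.
The number of ordered 5-tuples from {1,…,12} summing to 11 is 210.
P(sum = 11) = 210/248832 = 35/41472 ≈ 0.0008.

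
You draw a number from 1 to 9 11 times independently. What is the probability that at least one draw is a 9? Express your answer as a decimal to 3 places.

P(no draw is a 9) = (8/9)^11 ≈ 0.274.
P(at least one) = 1 − 0.274 = 0.726.

0.726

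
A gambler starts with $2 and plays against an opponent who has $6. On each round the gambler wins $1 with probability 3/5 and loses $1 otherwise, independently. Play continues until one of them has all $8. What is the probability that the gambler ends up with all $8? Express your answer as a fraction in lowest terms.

729/1261

Let r = q/p = (2/5)/(3/5) = 2/3. The recurrence P(i) = p·P(i+1) + q·P(i−1) with P(0)=0, P(8)=1 gives P(i) = (1 − r^i)/(1 − r^8).
P(2) = (1 − (2/3)^2) / (1 − (2/3)^8) = 729/1261.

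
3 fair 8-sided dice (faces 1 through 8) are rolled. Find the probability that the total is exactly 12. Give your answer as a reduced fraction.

There are 8^3 = 512 equally likely outcomes.
The number of ordered 3-tuples from {1,…,8} summing to 12 is 46.
P(sum = 12) = 46/512 = 23/256.

23/256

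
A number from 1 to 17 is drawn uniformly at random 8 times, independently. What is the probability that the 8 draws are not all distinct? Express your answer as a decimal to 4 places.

P(all 8 different) = 17/17 · 16/17 · ··· · 10/17 ≈ 0.1405.
P(at least two equal) = 1 − 0.1405 = 0.8595.

0.8595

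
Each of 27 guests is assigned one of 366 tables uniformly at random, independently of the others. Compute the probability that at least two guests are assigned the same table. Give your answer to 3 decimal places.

It's easier to compute the probability that all 27 are distinct.
P(all distinct) = 366/366 · 365/366 · ··· · 340/366 ≈ 0.374.
So the probability of at least one match is 1 − 0.374 = 0.626.

0.626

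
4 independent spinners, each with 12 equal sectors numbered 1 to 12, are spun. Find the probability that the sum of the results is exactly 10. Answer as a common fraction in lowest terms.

There are 12^4 = 20736 equally likely outcomes.
The number of ordered 4-tuples from {1,…,12} summing to 10 is 84.
P(sum = 10) = 84/20736 = 7/1728.

7/1728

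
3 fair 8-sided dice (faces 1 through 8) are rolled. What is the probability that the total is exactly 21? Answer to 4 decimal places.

0.0195

There are 8^3 = 512 equally likely outcomes.
The number of ordered 3-tuples from {1,…,8} summing to 21 is 10.
P(sum = 21) = 10/512 = 5/256 ≈ 0.0195.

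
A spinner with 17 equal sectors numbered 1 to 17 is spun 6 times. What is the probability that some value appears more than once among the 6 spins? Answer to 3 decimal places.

0.631

P(all 6 different) = 17/17 · 16/17 · ··· · 12/17 ≈ 0.369.
P(at least two equal) = 1 − 0.369 = 0.631.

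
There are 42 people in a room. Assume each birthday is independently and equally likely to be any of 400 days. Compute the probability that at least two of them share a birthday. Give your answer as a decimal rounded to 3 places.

It's easier to compute the probability that all 42 are distinct.
P(all distinct) = 400/400 · 399/400 · ··· · 359/400 ≈ 0.107.
So the probability of at least one match is 1 − 0.107 = 0.893.

0.893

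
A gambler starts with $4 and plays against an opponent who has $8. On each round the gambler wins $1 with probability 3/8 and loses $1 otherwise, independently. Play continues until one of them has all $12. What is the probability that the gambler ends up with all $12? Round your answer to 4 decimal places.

Let r = q/p = (5/8)/(3/8) = 5/3. The recurrence P(i) = p·P(i+1) + q·P(i−1) with P(0)=0, P(12)=1 gives P(i) = (1 − r^i)/(1 − r^12).
P(4) = (1 − (5/3)^4) / (1 − (5/3)^12) = 6561/447811 ≈ 0.0147.

0.0147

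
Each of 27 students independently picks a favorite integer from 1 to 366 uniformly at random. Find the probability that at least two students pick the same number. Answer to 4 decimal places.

It's easier to compute the probability that all 27 are distinct.
P(all distinct) = 366/366 · 365/366 · ··· · 340/366 ≈ 0.3742.
So the probability of at least one match is 1 − 0.3742 = 0.6258.

0.6258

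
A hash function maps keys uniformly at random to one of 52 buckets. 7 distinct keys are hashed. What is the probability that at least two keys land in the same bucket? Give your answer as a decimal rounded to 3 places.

0.344

It's easier to compute the probability that all 7 are distinct.
P(all distinct) = 52/52 · 51/52 · ··· · 46/52 ≈ 0.656.
So the probability of at least one match is 1 − 0.656 = 0.344.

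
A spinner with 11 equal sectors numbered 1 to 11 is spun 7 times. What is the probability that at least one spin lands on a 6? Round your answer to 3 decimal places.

0.487

P(no spin lands on a 6) = (10/11)^7 ≈ 0.513.
P(at least one) = 1 − 0.513 = 0.487.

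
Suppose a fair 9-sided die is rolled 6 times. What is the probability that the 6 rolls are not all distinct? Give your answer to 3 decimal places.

0.886

P(all 6 different) = 9/9 · 8/9 · ··· · 4/9 ≈ 0.114.
P(at least two equal) = 1 − 0.114 = 0.886.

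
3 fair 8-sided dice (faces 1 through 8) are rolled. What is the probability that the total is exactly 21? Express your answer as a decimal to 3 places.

0.020

There are 8^3 = 512 equally likely outcomes.
The number of ordered 3-tuples from {1,…,8} summing to 21 is 10.
P(sum = 21) = 10/512 = 5/256 ≈ 0.020.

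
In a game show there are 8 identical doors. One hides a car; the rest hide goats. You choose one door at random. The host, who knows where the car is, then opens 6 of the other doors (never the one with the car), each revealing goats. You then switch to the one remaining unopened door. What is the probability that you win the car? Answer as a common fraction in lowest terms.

Your original door holds the car with probability 1/8, so the other 7 collectively hold it with probability 7/8.
The host can always find 6 empty doors to open, so the reveals don't change that 7/8; it is now spread over the 1 remaining unopened door.
P(win by switching) = (7/8) · (1/1) = 7/8.

7/8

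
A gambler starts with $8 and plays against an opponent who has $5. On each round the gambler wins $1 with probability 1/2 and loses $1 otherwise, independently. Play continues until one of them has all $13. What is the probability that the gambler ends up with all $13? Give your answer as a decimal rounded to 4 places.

With a fair step, P(i) = ½P(i−1) + ½P(i+1) with P(0)=0, P(13)=1 has the linear solution P(i) = i/13.
P(8) = 8/13 ≈ 0.6154.

0.6154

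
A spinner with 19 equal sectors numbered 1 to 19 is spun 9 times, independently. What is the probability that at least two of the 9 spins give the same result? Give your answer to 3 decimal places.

0.896

P(all 9 different) = 19/19 · 18/19 · ··· · 11/19 ≈ 0.104.
P(at least two equal) = 1 − 0.104 = 0.896.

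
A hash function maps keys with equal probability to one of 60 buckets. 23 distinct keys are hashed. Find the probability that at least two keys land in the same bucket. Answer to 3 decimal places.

It's easier to compute the probability that all 23 are distinct.
P(all distinct) = 60/60 · 59/60 · ··· · 38/60 ≈ 0.008.
So the probability of at least one match is 1 − 0.008 = 0.992.

0.992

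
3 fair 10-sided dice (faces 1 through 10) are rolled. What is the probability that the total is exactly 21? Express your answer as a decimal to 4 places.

0.0550

There are 10^3 = 1000 equally likely outcomes.
The number of ordered 3-tuples from {1,…,10} summing to 21 is 55.
P(sum = 21) = 55/1000 = 11/200 ≈ 0.0550.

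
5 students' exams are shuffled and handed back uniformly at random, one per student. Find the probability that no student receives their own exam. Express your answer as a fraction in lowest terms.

This is the derangement probability: permutations of 5 with no fixed point.
D(5) = 5! · (1 − 1/1! + 1/2! − ··· + (−1)^5/5!) = 44.
P = 44/120 = 11/30.

11/30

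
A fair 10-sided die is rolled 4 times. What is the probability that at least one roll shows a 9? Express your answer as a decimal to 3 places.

P(no roll shows a 9) = (9/10)^4 ≈ 0.656.
P(at least one) = 1 − 0.656 = 0.344.

0.344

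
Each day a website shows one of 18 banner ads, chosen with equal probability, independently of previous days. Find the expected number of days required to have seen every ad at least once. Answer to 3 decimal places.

After i distinct types are collected, each trial gives a new one with probability (18−i)/18, so the expected wait for the next new type is 18/(18−i).
E = 18/18 + 18/17 + 18/16 + 18/15 + 18/14 + 18/13 + 18/12 + 18/11 + 18/10 + 18/9 + 18/8 + 18/7 + 18/6 + 18/5 + 18/4 + 18/3 + 18/2 + 18/1 = 42822903/680680 ≈ 62.912.

62.912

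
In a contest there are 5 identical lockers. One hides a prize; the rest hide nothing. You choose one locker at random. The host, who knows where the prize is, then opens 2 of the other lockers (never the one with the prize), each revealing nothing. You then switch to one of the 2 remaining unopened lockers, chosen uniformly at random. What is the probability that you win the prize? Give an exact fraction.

2/5

Your original locker holds the prize with probability 1/5, so the other 4 collectively hold it with probability 4/5.
The host can always find 2 empty lockers to open, so the reveals don't change that 4/5; it is now spread over the 2 remaining unopened lockers.
P(win by switching) = (4/5) · (1/2) = 2/5.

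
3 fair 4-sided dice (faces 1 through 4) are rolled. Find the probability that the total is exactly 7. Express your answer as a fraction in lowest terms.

3/16

There are 4^3 = 64 equally likely outcomes.
The number of ordered 3-tuples from {1,…,4} summing to 7 is 12.
P(sum = 7) = 12/64 = 3/16.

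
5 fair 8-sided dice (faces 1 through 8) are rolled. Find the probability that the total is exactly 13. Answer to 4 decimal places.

0.0150

There are 8^5 = 32768 equally likely outcomes.
The number of ordered 5-tuples from {1,…,8} summing to 13 is 490.
P(sum = 13) = 490/32768 = 245/16384 ≈ 0.0150.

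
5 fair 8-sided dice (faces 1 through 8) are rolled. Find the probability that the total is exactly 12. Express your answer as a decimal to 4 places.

There are 8^5 = 32768 equally likely outcomes.
The number of ordered 5-tuples from {1,…,8} summing to 12 is 330.
P(sum = 12) = 330/32768 = 165/16384 ≈ 0.0101.

0.0101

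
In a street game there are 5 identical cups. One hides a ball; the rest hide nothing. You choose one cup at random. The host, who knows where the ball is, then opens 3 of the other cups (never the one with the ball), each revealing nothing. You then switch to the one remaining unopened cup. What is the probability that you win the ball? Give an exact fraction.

4/5

Your original cup holds the ball with probability 1/5, so the other 4 collectively hold it with probability 4/5.
The host can always find 3 empty cups to open, so the reveals don't change that 4/5; it is now spread over the 1 remaining unopened cup.
P(win by switching) = (4/5) · (1/1) = 4/5.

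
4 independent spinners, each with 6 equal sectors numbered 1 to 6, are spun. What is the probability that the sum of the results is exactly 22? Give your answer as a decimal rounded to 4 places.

0.0077

There are 6^4 = 1296 equally likely outcomes.
The number of ordered 4-tuples from {1,…,6} summing to 22 is 10.
P(sum = 22) = 10/1296 = 5/648 ≈ 0.0077.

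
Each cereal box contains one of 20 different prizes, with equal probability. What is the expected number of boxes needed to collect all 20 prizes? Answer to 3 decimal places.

After i distinct types are collected, each trial gives a new one with probability (20−i)/20, so the expected wait for the next new type is 20/(20−i).
E = 20/20 + 20/19 + 20/18 + 20/17 + 20/16 + 20/15 + 20/14 + 20/13 + 20/12 + 20/11 + 20/10 + 20/9 + 20/8 + 20/7 + 20/6 + 20/5 + 20/4 + 20/3 + 20/2 + 20/1 = 279175675/3879876 ≈ 71.955.

71.955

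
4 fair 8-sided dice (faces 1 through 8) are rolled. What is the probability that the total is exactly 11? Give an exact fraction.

15/512

There are 8^4 = 4096 equally likely outcomes.
The number of ordered 4-tuples from {1,…,8} summing to 11 is 120.
P(sum = 11) = 120/4096 = 15/512.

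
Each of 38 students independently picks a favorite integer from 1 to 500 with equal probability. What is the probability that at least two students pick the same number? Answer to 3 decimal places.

0.764

It's easier to compute the probability that all 38 are distinct.
P(all distinct) = 500/500 · 499/500 · ··· · 463/500 ≈ 0.236.
So the probability of at least one match is 1 − 0.236 = 0.764.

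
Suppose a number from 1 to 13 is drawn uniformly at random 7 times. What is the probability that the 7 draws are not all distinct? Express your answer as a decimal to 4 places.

P(all 7 different) = 13/13 · 12/13 · ··· · 7/13 ≈ 0.1378.
P(at least two equal) = 1 − 0.1378 = 0.8622.

0.8622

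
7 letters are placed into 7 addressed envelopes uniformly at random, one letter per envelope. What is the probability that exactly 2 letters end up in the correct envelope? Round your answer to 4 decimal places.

0.1833

Choose which 2 of the 7 are fixed: C(7,2) = 21 ways.
The remaining 5 must have no fixed point: D(5) = 44.
P = 21·44/5040 = 11/60 ≈ 0.1833.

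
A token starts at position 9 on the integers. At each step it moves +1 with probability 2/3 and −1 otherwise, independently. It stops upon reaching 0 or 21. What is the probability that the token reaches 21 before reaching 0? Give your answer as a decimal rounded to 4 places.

0.9980

Let r = q/p = (1/3)/(2/3) = 1/2. The recurrence P(i) = p·P(i+1) + q·P(i−1) with P(0)=0, P(21)=1 gives P(i) = (1 − r^i)/(1 − r^21).
P(9) = (1 − (1/2)^9) / (1 − (1/2)^21) = 299008/299593 ≈ 0.9980.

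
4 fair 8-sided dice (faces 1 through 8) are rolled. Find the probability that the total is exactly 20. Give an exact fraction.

There are 8^4 = 4096 equally likely outcomes.
The number of ordered 4-tuples from {1,…,8} summing to 20 is 315.
P(sum = 20) = 315/4096.

315/4096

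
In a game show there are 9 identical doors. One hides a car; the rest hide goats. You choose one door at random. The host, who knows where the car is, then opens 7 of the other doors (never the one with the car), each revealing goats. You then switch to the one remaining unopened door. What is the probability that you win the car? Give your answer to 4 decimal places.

0.8889

Your original door holds the car with probability 1/9, so the other 8 collectively hold it with probability 8/9.
The host can always find 7 empty doors to open, so the reveals don't change that 8/9; it is now spread over the 1 remaining unopened door.
P(win by switching) = (8/9) · (1/1) = 8/9 ≈ 0.8889.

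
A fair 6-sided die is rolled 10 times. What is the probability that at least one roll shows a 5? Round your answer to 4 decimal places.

P(no roll shows a 5) = (5/6)^10 ≈ 0.1615.
P(at least one) = 1 − 0.1615 = 0.8385.

0.8385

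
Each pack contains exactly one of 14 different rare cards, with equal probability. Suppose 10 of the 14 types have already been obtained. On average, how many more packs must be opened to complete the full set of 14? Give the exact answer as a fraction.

Starting from 10 distinct types, each trial gives a new one with probability (14−i)/14 when i types are held, so the wait for the next new type is 14/(14−i).
E = 14/4 + 14/3 + 14/2 + 14/1 = 175/6.

175/6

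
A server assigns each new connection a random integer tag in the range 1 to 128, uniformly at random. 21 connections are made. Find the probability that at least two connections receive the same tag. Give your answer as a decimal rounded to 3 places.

It's easier to compute the probability that all 21 are distinct.
P(all distinct) = 128/128 · 127/128 · ··· · 108/128 ≈ 0.176.
So the probability of at least one match is 1 − 0.176 = 0.824.

0.824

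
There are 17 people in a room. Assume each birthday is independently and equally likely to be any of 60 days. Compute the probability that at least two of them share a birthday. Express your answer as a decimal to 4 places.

0.9186

It's easier to compute the probability that all 17 are distinct.
P(all distinct) = 60/60 · 59/60 · ··· · 44/60 ≈ 0.0814.
So the probability of at least one match is 1 − 0.0814 = 0.9186.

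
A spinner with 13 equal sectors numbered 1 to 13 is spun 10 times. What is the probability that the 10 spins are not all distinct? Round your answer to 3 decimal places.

0.992

P(all 10 different) = 13/13 · 12/13 · ··· · 4/13 ≈ 0.008.
P(at least two equal) = 1 − 0.008 = 0.992.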